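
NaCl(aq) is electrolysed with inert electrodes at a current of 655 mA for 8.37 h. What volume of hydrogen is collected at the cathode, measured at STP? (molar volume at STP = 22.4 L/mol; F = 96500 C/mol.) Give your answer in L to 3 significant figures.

2.29 L

Charge passed = 0.655 × 30132 = 19740 C
n(e⁻) = 19740 / 96500 = 0.2046 mol
2H⁺ + 2e⁻ → H₂, so n(H₂) = 0.2046 / 2 = 0.1023 mol
V = 0.1023 × 22.4 = 2.292 L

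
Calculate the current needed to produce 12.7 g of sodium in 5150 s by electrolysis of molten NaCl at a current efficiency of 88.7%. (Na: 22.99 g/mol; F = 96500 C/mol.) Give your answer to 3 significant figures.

n(Na) = 12.7 / 22.99 = 0.5524 mol
Na⁺ + e⁻ → Na, so n(e⁻) = 0.5524 mol
Q = 0.5524 × 96500 / 0.887 = 60100 C
I = Q / t = 60100 / 5150 s = 11.7 A

11.7 A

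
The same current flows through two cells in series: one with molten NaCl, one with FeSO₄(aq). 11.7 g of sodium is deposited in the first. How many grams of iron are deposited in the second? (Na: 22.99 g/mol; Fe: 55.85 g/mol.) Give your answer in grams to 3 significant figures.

n(Na) = 11.7 / 22.99 = 0.5089 mol
Na⁺ + e⁻ → Na, so n(e⁻) = 0.5089 mol
The cells are in series, so the same charge (and hence the same n(e⁻) = 0.5089 mol) passes through both.
Fe²⁺ + 2e⁻ → Fe, so n(Fe) = 0.5089 / 2 = 0.2545 mol
m(Fe) = 0.2545 × 55.85 = 14.2 g

14.2 g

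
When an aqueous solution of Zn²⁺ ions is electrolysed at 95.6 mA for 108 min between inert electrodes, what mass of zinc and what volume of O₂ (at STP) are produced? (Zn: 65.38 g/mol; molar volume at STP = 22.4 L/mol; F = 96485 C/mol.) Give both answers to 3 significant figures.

0.210 g Zn; 0.0360 L O₂

Q = 0.0956 × 6480 = 619.5 C; n(e⁻) = 619.5 / 96485 = 0.006421 mol
Cathode: Zn²⁺ + 2e⁻ → Zn → n(Zn) = 0.006421/2 = 0.003211 mol → 0.210 g
Anode: 2H₂O → O₂ + 4H⁺ + 4e⁻ → n(O₂) = 0.006421/4 = 0.001605 mol → 0.0360 L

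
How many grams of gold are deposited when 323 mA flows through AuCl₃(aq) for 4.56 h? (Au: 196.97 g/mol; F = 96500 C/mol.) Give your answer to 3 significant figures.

Q = 0.323 A × 16416 s = 5302 C
n(e⁻) = Q/F = 5302/96500 = 0.05494 mol
Au³⁺ + 3e⁻ → Au, so n(Au) = 0.05494 / 3 = 0.01831 mol
m = 0.01831 × 196.97 = 3.61 g

3.61 g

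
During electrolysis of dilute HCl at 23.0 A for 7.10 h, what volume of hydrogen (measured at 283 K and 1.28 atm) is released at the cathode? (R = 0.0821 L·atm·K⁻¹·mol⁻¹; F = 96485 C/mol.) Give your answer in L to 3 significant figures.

55.3 L

Charge passed = 23.0 × 25560 = 5.879×10^5 C
n(e⁻) = 5.879×10^5 / 96485 = 6.093 mol
2H⁺ + 2e⁻ → H₂, so n(H₂) = 6.093 / 2 = 3.047 mol
V = nRT/P = 3.047 × 0.0821 × 283 / 1.28 = 55.31 L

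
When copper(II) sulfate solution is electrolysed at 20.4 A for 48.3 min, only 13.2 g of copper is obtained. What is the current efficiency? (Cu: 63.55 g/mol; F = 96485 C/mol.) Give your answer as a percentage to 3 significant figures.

Q = 20.4 × 2898 = 59120 C
n(e⁻) = 59120 / 96485 = 0.6127 mol
Cu²⁺ + 2e⁻ → Cu, so theoretical n(Cu) = 0.3064 mol → 19.47 g
Efficiency = 13.2 / 19.47 = 0.6780 = 67.8%

67.8%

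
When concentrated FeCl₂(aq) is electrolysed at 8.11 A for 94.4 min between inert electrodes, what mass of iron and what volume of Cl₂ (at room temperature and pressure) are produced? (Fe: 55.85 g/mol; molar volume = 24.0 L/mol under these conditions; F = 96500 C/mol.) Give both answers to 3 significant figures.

Q = 8.11 × 5664 = 45940 C; n(e⁻) = 45940 / 96500 = 0.4761 mol
Cathode: Fe²⁺ + 2e⁻ → Fe → n(Fe) = 0.4761/2 = 0.2381 mol → 13.3 g
Anode: 2Cl⁻ → Cl₂ + 2e⁻ → n(Cl₂) = 0.4761/2 = 0.2381 mol → 5.71 L

13.3 g Fe; 5.71 L Cl₂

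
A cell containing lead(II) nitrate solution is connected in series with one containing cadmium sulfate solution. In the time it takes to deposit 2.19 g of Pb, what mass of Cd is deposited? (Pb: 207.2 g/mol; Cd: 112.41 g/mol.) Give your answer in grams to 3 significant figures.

1.19 g

n(Pb) = 2.19 / 207.2 = 0.01057 mol
Pb²⁺ + 2e⁻ → Pb, so n(e⁻) = 2 × 0.01057 = 0.02114 mol
Since the cells are in series, n(e⁻) in the Cd cell is also 0.02114 mol.
Cd²⁺ + 2e⁻ → Cd, so n(Cd) = 0.02114 / 2 = 0.01057 mol
m(Cd) = 0.01057 × 112.41 = 1.19 g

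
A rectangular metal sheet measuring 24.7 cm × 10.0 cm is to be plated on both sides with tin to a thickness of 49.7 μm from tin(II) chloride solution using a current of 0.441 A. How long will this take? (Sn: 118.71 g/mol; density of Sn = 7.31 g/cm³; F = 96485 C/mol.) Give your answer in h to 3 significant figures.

Plated area = 2 × 24.7 × 10.0 = 494.0 cm²
Volume = 494.0 × 49.7×10⁻⁴ cm = 2.455 cm³
m(Sn) = 2.455 × 7.31 = 17.95 g
n(Sn) = 17.95 / 118.71 = 0.1512 mol; n(e⁻) = 2 × 0.1512 = 0.3024 mol
Q = 0.3024 × 96485 = 29180 C
t = 29180 / 0.441 = 66170 s = 18.4 h

18.4 h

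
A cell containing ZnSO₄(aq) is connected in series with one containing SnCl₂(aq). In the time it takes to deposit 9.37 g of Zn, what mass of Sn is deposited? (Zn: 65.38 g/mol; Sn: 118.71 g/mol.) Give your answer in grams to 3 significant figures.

n(Zn) = 9.37 / 65.38 = 0.1433 mol
Zn²⁺ + 2e⁻ → Zn, so n(e⁻) = 2 × 0.1433 = 0.2866 mol
In series, the same 0.2866 mol of electrons flows through the second cell.
Sn²⁺ + 2e⁻ → Sn, so n(Sn) = 0.2866 / 2 = 0.1433 mol
m(Sn) = 0.1433 × 118.71 = 17.0 g

17.0 g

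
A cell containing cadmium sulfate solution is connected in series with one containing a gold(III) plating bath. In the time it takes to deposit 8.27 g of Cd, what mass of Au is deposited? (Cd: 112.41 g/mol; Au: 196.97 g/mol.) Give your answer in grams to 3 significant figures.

n(Cd) = 8.27 / 112.41 = 0.07357 mol
Cd²⁺ + 2e⁻ → Cd, so n(e⁻) = 2 × 0.07357 = 0.1471 mol
Since the cells are in series, n(e⁻) in the Au cell is also 0.1471 mol.
Au³⁺ + 3e⁻ → Au, so n(Au) = 0.1471 / 3 = 0.04903 mol
m(Au) = 0.04903 × 196.97 = 9.66 g

9.66 g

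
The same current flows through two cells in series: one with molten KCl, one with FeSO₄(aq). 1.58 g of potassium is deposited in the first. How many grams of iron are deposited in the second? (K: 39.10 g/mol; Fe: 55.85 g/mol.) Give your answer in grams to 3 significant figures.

1.13 g

n(K) = 1.58 / 39.10 = 0.04041 mol
K⁺ + e⁻ → K, so n(e⁻) = 0.04041 mol
In series, the same 0.04041 mol of electrons flows through the second cell.
Fe²⁺ + 2e⁻ → Fe, so n(Fe) = 0.04041 / 2 = 0.02021 mol
m(Fe) = 0.02021 × 55.85 = 1.13 g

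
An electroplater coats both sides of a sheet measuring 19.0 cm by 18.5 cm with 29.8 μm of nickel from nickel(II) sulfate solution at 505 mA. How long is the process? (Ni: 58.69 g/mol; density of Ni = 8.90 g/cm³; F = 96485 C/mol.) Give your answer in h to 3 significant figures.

33.7 h

Plated area = 2 × 19.0 × 18.5 = 703.0 cm²
Volume = 703.0 × 29.8×10⁻⁴ cm = 2.095 cm³
m(Ni) = 2.095 × 8.90 = 18.65 g
n(Ni) = 18.65 / 58.69 = 0.3178 mol; n(e⁻) = 2 × 0.3178 = 0.6356 mol
Q = 0.6356 × 96485 = 61330 C
t = 61330 / 0.505 = 1.214×10^5 s = 33.7 h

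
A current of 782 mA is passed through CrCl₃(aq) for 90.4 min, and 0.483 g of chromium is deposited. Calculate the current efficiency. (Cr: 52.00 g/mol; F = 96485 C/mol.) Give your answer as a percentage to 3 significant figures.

63.4%

Q = 0.782 × 5424 = 4242 C
n(e⁻) = 4242 / 96485 = 0.04397 mol
Cr³⁺ + 3e⁻ → Cr, so theoretical n(Cr) = 0.01466 mol → 0.7623 g
Efficiency = 0.483 / 0.7623 = 0.6336 = 63.4%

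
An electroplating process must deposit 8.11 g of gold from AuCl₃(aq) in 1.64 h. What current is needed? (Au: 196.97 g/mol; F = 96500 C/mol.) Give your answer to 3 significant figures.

n(Au) = 8.11 / 196.97 = 0.04117 mol
Au³⁺ + 3e⁻ → Au, so n(e⁻) = 3 × 0.04117 = 0.1235 mol
Q = 0.1235 × 96500 = 11920 C
I = Q / t = 11920 / 5904 s = 2.02 A

2.02 A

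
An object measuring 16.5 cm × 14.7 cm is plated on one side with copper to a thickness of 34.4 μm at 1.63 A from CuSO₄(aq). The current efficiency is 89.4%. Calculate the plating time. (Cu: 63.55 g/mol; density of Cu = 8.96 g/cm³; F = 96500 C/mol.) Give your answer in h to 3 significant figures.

4.33 h

Plated area = 16.5 × 14.7 = 242.6 cm²
Volume = 242.6 × 34.4×10⁻⁴ cm = 0.8345 cm³
m(Cu) = 0.8345 × 8.96 = 7.477 g
n(Cu) = 7.477 / 63.55 = 0.1177 mol; n(e⁻) = 2 × 0.1177 = 0.2354 mol
Q = 0.2354 × 96500 / 0.894 = 25410 C
t = 25410 / 1.63 = 15590 s = 4.33 h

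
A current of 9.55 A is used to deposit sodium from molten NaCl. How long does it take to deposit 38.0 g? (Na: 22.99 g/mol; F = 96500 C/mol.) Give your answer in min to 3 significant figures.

n(Na) = 38.0 / 22.99 = 1.653 mol
Na⁺ + e⁻ → Na, so n(e⁻) = 1.653 mol
Q = 1.653 × 96500 = 1.595×10^5 C
t = Q / I = 1.595×10^5 / 9.55 = 16700 s = 278 min

278 min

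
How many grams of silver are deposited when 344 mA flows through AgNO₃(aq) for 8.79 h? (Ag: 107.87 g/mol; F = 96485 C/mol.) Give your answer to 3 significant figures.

Charge passed = 0.344 × 31644 = 10890 C
n(e⁻) = Q/F = 10890/96485 = 0.1129 mol
Ag⁺ + e⁻ → Ag, so n(Ag) = 0.1129 mol
m = 0.1129 × 107.87 = 12.2 g

12.2 g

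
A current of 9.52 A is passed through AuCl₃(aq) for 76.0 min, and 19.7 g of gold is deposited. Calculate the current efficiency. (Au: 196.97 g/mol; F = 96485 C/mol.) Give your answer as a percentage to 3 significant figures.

66.7%

Q = 9.52 × 4560 = 43410 C
n(e⁻) = 43410 / 96485 = 0.4499 mol
Au³⁺ + 3e⁻ → Au, so theoretical n(Au) = 0.1500 mol → 29.55 g
Efficiency = 19.7 / 29.55 = 0.6667 = 66.7%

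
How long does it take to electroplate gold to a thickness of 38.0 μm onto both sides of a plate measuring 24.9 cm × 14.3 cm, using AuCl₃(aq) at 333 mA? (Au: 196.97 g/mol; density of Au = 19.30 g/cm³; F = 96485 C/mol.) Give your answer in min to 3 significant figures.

3840 min

Plated area = 2 × 24.9 × 14.3 = 712.1 cm²
Volume = 712.1 × 38.0×10⁻⁴ cm = 2.706 cm³
m(Au) = 2.706 × 19.30 = 52.23 g
n(Au) = 52.23 / 196.97 = 0.2652 mol; n(e⁻) = 3 × 0.2652 = 0.7956 mol
Q = 0.7956 × 96485 = 76760 C
t = 76760 / 0.333 = 2.305×10^5 s = 3840 min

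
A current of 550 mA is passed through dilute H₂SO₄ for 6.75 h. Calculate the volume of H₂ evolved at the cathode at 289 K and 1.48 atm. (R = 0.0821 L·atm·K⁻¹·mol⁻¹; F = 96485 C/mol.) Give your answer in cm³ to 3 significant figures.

Charge passed = 0.550 × 24300 = 13370 C
n(e⁻) = Q/F = 13370/96485 = 0.1386 mol
2H⁺ + 2e⁻ → H₂, so n(H₂) = 0.1386 / 2 = 0.06930 mol
V = nRT/P = 0.06930 × 0.0821 × 289 / 1.48 = 1.111 L
= 1110 cm³

1110 cm³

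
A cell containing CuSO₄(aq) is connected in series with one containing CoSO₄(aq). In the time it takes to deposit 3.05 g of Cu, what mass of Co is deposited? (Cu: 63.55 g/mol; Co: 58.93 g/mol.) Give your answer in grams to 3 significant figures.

2.83 g

n(Cu) = 3.05 / 63.55 = 0.04799 mol
Cu²⁺ + 2e⁻ → Cu, so n(e⁻) = 2 × 0.04799 = 0.09598 mol
Same current for the same time ⇒ same n(e⁻) = 0.09598 mol in both cells.
Co²⁺ + 2e⁻ → Co, so n(Co) = 0.09598 / 2 = 0.04799 mol
m(Co) = 0.04799 × 58.93 = 2.83 g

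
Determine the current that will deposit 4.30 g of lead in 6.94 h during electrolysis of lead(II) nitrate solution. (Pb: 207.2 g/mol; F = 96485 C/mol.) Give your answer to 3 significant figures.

0.160 A

n(Pb) = 4.30 / 207.2 = 0.02075 mol
Pb²⁺ + 2e⁻ → Pb, so n(e⁻) = 2 × 0.02075 = 0.04150 mol
Q = 0.04150 × 96485 = 4004 C
I = Q / t = 4004 / 24984 s = 0.160 A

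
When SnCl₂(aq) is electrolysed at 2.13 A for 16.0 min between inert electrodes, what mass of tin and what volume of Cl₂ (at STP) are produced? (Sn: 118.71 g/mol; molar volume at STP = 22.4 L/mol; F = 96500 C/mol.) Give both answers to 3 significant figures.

1.26 g Sn; 0.237 L Cl₂

Q = 2.13 × 960 = 2045 C; n(e⁻) = 2045 / 96500 = 0.02119 mol
Cathode: Sn²⁺ + 2e⁻ → Sn → n(Sn) = 0.02119/2 = 0.01060 mol → 1.26 g
Anode: 2Cl⁻ → Cl₂ + 2e⁻ → n(Cl₂) = 0.02119/2 = 0.01060 mol → 0.237 L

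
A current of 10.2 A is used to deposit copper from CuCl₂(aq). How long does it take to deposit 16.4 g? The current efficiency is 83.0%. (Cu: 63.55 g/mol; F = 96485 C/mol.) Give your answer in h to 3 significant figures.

n(Cu) = 16.4 / 63.55 = 0.2581 mol
Cu²⁺ + 2e⁻ → Cu, so n(e⁻) = 2 × 0.2581 = 0.5162 mol
Q = 0.5162 × 96485 / 0.830 = 60010 C
t = Q / I = 60010 / 10.2 = 5883 s = 1.63 h

1.63 h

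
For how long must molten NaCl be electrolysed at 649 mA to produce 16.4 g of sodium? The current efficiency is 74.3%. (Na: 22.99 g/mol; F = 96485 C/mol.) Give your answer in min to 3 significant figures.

n(Na) = 16.4 / 22.99 = 0.7134 mol
Na⁺ + e⁻ → Na, so n(e⁻) = 0.7134 mol
Q = 0.7134 × 96485 / 0.743 = 92640 C
t = Q / I = 92640 / 0.649 = 1.427×10^5 s = 2380 min

2380 min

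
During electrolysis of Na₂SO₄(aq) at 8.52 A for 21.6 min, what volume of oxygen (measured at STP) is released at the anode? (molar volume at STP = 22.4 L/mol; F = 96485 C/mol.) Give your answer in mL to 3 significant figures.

Q = It = 8.52 × 1296 = 11040 C
n(e⁻) = Q/F = 11040/96485 = 0.1144 mol
2H₂O → O₂ + 4H⁺ + 4e⁻, so n(O₂) = 0.1144 / 4 = 0.02860 mol
V = 0.02860 × 22.4 = 0.6406 L
= 641 mL

641 mL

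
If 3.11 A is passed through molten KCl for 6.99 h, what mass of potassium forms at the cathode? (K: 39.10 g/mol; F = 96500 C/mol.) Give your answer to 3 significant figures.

Charge passed = 3.11 × 25164 = 78260 C
Moles of electrons = 78260 / 96500 = 0.8110 mol
K⁺ + e⁻ → K, so n(K) = 0.8110 mol
m = 0.8110 × 39.10 = 31.7 g

31.7 g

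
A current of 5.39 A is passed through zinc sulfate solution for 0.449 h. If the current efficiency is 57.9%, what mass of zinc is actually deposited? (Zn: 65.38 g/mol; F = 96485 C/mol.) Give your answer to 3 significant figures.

Q = 5.39 × 1616.4 = 8712 C
n(e⁻) = 8712 / 96485 = 0.09029 mol
Zn²⁺ + 2e⁻ → Zn, so theoretical m(Zn) = 0.04515 × 65.38 = 2.952 g
Actual mass = 57.9% × 2.952 = 1.71 g

1.71 g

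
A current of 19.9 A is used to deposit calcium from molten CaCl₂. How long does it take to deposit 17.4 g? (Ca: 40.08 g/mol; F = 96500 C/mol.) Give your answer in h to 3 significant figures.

n(Ca) = 17.4 / 40.08 = 0.4341 mol
Ca²⁺ + 2e⁻ → Ca, so n(e⁻) = 2 × 0.4341 = 0.8682 mol
Q = 0.8682 × 96500 = 83780 C
t = Q / I = 83780 / 19.9 = 4210 s = 1.17 h

1.17 h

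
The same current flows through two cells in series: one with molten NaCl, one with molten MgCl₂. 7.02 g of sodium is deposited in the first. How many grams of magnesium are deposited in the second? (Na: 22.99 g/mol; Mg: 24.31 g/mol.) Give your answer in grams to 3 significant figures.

3.71 g

n(Na) = 7.02 / 22.99 = 0.3054 mol
Na⁺ + e⁻ → Na, so n(e⁻) = 0.3054 mol
In series, the same 0.3054 mol of electrons flows through the second cell.
Mg²⁺ + 2e⁻ → Mg, so n(Mg) = 0.3054 / 2 = 0.1527 mol
m(Mg) = 0.1527 × 24.31 = 3.71 g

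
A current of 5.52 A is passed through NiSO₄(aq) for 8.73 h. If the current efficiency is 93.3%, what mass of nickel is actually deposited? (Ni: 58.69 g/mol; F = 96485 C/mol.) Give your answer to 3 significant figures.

49.2 g

Q = 5.52 × 31428 = 1.735×10^5 C
n(e⁻) = 1.735×10^5 / 96485 = 1.798 mol
Ni²⁺ + 2e⁻ → Ni, so theoretical m(Ni) = 0.8990 × 58.69 = 52.76 g
Actual mass = 93.3% × 52.76 = 49.2 g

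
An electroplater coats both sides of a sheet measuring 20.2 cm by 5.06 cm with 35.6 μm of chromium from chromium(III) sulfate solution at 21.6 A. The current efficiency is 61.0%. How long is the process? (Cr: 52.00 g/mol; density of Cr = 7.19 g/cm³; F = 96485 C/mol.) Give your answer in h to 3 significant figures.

0.614 h

Plated area = 2 × 20.2 × 5.06 = 204.4 cm²
Volume = 204.4 × 35.6×10⁻⁴ cm = 0.7277 cm³
m(Cr) = 0.7277 × 7.19 = 5.232 g
n(Cr) = 5.232 / 52.00 = 0.1006 mol; n(e⁻) = 3 × 0.1006 = 0.3018 mol
Q = 0.3018 × 96485 / 0.610 = 47740 C
t = 47740 / 21.6 = 2210 s = 0.614 h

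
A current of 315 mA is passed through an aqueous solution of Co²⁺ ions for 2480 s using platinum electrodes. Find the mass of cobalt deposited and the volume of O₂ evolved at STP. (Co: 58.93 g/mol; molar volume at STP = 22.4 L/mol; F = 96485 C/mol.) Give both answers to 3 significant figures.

Q = 0.315 × 2480 = 781.2 C; n(e⁻) = 781.2 / 96485 = 0.008097 mol
Cathode: Co²⁺ + 2e⁻ → Co → n(Co) = 0.008097/2 = 0.004049 mol → 0.239 g
Anode: 2H₂O → O₂ + 4H⁺ + 4e⁻ → n(O₂) = 0.008097/4 = 0.002024 mol → 0.0453 L

0.239 g Co; 0.0453 L O₂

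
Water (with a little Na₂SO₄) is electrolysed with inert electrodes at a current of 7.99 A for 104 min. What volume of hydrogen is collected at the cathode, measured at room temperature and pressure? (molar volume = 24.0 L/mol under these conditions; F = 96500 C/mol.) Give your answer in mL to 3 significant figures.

6200 mL

Q = 7.99 A × 6240 s = 49860 C
Moles of electrons = 49860 / 96500 = 0.5167 mol
2H⁺ + 2e⁻ → H₂, so n(H₂) = 0.5167 / 2 = 0.2584 mol
V = 0.2584 × 24.0 = 6.202 L
= 6200 mL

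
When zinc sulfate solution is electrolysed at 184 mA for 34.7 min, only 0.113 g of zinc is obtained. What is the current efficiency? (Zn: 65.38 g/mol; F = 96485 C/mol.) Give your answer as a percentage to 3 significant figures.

87.1%

Q = 0.184 × 2082 = 383.1 C
n(e⁻) = 383.1 / 96485 = 0.003971 mol
Zn²⁺ + 2e⁻ → Zn, so theoretical n(Zn) = 0.001986 mol → 0.1298 g
Efficiency = 0.113 / 0.1298 = 0.8706 = 87.1%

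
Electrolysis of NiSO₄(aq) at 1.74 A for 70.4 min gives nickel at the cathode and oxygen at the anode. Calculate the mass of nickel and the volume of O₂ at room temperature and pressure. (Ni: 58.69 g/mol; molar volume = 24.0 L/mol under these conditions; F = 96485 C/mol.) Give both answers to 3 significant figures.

Q = 1.74 × 4224 = 7350 C; n(e⁻) = 7350 / 96485 = 0.07618 mol
Cathode: Ni²⁺ + 2e⁻ → Ni → n(Ni) = 0.07618/2 = 0.03809 mol → 2.24 g
Anode: 2H₂O → O₂ + 4H⁺ + 4e⁻ → n(O₂) = 0.07618/4 = 0.01905 mol → 0.457 L

2.24 g Ni; 0.457 L O₂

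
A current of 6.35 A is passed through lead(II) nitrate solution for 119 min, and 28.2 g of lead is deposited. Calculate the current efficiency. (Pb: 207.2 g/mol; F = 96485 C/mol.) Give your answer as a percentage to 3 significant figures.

Q = 6.35 × 7140 = 45340 C
n(e⁻) = 45340 / 96485 = 0.4699 mol
Pb²⁺ + 2e⁻ → Pb, so theoretical n(Pb) = 0.2350 mol → 48.69 g
Efficiency = 28.2 / 48.69 = 0.5792 = 57.9%

57.9%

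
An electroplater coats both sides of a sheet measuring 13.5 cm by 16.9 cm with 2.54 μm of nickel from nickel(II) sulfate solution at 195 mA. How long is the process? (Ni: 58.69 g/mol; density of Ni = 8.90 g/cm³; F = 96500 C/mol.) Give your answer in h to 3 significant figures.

4.83 h

Plated area = 2 × 13.5 × 16.9 = 456.3 cm²
Volume = 456.3 × 2.54×10⁻⁴ cm = 0.1159 cm³
m(Ni) = 0.1159 × 8.90 = 1.032 g
n(Ni) = 1.032 / 58.69 = 0.01758 mol; n(e⁻) = 2 × 0.01758 = 0.03516 mol
Q = 0.03516 × 96500 = 3393 C
t = 3393 / 0.195 = 17400 s = 4.83 h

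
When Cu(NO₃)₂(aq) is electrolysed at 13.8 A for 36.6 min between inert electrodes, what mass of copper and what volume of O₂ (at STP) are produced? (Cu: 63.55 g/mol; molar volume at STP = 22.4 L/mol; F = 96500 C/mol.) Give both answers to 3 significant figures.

9.98 g Cu; 1.76 L O₂

Q = 13.8 × 2196 = 30300 C; n(e⁻) = 30300 / 96500 = 0.3140 mol
Cathode: Cu²⁺ + 2e⁻ → Cu → n(Cu) = 0.3140/2 = 0.1570 mol → 9.98 g
Anode: 2H₂O → O₂ + 4H⁺ + 4e⁻ → n(O₂) = 0.3140/4 = 0.07850 mol → 1.76 L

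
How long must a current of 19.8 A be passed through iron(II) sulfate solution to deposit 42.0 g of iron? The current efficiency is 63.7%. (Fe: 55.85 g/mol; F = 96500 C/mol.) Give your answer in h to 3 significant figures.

n(Fe) = 42.0 / 55.85 = 0.7520 mol
Fe²⁺ + 2e⁻ → Fe, so n(e⁻) = 2 × 0.7520 = 1.504 mol
Q = 1.504 × 96500 / 0.637 = 2.278×10^5 C
t = Q / I = 2.278×10^5 / 19.8 = 11510 s = 3.20 h

3.20 h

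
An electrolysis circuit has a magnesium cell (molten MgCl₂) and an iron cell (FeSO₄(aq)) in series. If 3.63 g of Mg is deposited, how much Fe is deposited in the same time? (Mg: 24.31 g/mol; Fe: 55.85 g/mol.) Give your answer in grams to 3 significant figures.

n(Mg) = 3.63 / 24.31 = 0.1493 mol
Mg²⁺ + 2e⁻ → Mg, so n(e⁻) = 2 × 0.1493 = 0.2986 mol
The cells are in series, so the same charge (and hence the same n(e⁻) = 0.2986 mol) passes through both.
Fe²⁺ + 2e⁻ → Fe, so n(Fe) = 0.2986 / 2 = 0.1493 mol
m(Fe) = 0.1493 × 55.85 = 8.34 g

8.34 g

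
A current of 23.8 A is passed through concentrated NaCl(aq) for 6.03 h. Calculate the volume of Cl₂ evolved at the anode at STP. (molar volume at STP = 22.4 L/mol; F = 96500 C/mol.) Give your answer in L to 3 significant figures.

60.0 L

Q = 23.8 A × 21708 s = 5.167×10^5 C
n(e⁻) = Q/F = 5.167×10^5/96500 = 5.354 mol
2Cl⁻ → Cl₂ + 2e⁻, so n(Cl₂) = 5.354 / 2 = 2.677 mol
V = 2.677 × 22.4 = 59.96 L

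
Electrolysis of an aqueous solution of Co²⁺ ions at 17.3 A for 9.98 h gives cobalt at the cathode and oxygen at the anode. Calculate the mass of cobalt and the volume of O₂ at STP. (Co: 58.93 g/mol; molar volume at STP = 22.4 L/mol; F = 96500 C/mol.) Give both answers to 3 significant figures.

Q = 17.3 × 35928 = 6.216×10^5 C; n(e⁻) = 6.216×10^5 / 96500 = 6.441 mol
Cathode: Co²⁺ + 2e⁻ → Co → n(Co) = 6.441/2 = 3.221 mol → 190 g
Anode: 2H₂O → O₂ + 4H⁺ + 4e⁻ → n(O₂) = 6.441/4 = 1.610 mol → 36.1 L

190 g Co; 36.1 L O₂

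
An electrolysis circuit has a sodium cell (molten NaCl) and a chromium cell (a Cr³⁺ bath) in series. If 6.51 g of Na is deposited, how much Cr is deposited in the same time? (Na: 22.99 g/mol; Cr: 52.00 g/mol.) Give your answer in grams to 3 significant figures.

4.91 g

n(Na) = 6.51 / 22.99 = 0.2832 mol
Na⁺ + e⁻ → Na, so n(e⁻) = 0.2832 mol
Same current for the same time ⇒ same n(e⁻) = 0.2832 mol in both cells.
Cr³⁺ + 3e⁻ → Cr, so n(Cr) = 0.2832 / 3 = 0.09440 mol
m(Cr) = 0.09440 × 52.00 = 4.91 g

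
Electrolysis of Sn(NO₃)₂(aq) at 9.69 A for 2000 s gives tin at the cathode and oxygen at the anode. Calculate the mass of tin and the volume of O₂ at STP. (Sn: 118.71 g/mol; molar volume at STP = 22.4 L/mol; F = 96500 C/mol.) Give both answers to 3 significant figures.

Q = 9.69 × 2000 = 19380 C; n(e⁻) = 19380 / 96500 = 0.2008 mol
Cathode: Sn²⁺ + 2e⁻ → Sn → n(Sn) = 0.2008/2 = 0.1004 mol → 11.9 g
Anode: 2H₂O → O₂ + 4H⁺ + 4e⁻ → n(O₂) = 0.2008/4 = 0.05020 mol → 1.12 L

11.9 g Sn; 1.12 L O₂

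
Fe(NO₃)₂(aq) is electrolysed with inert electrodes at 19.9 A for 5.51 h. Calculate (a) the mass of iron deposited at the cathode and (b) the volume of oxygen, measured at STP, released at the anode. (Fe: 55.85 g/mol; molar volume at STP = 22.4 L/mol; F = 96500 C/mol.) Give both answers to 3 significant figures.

Q = 19.9 × 19836 = 3.947×10^5 C; n(e⁻) = 3.947×10^5 / 96500 = 4.090 mol
Cathode: Fe²⁺ + 2e⁻ → Fe → n(Fe) = 4.090/2 = 2.045 mol → 114 g
Anode: 2H₂O → O₂ + 4H⁺ + 4e⁻ → n(O₂) = 4.090/4 = 1.023 mol → 22.9 L

114 g Fe; 22.9 L O₂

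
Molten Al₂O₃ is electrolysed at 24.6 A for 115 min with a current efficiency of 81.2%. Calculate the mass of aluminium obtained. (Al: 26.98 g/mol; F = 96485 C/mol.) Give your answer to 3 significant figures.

Q = 24.6 × 6900 = 1.697×10^5 C
n(e⁻) = 1.697×10^5 / 96485 = 1.759 mol
Al³⁺ + 3e⁻ → Al, so theoretical m(Al) = 0.5863 × 26.98 = 15.82 g
Actual mass = 81.2% × 15.82 = 12.8 g

12.8 g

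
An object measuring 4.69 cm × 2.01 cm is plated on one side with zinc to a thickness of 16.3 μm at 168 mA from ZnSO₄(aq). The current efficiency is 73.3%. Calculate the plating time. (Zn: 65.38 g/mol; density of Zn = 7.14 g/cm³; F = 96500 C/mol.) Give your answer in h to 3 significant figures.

0.731 h

Plated area = 4.69 × 2.01 = 9.427 cm²
Volume = 9.427 × 16.3×10⁻⁴ cm = 0.01537 cm³
m(Zn) = 0.01537 × 7.14 = 0.1097 g
n(Zn) = 0.1097 / 65.38 = 0.001678 mol; n(e⁻) = 2 × 0.001678 = 0.003356 mol
Q = 0.003356 × 96500 / 0.733 = 441.8 C
t = 441.8 / 0.168 = 2630 s = 0.731 h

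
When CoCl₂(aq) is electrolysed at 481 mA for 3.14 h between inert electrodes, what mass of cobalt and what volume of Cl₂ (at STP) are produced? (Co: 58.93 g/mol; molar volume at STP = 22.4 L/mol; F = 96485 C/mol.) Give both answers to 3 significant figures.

Q = 0.481 × 11304 = 5437 C; n(e⁻) = 5437 / 96485 = 0.05635 mol
Cathode: Co²⁺ + 2e⁻ → Co → n(Co) = 0.05635/2 = 0.02818 mol → 1.66 g
Anode: 2Cl⁻ → Cl₂ + 2e⁻ → n(Cl₂) = 0.05635/2 = 0.02818 mol → 0.631 L

1.66 g Co; 0.631 L Cl₂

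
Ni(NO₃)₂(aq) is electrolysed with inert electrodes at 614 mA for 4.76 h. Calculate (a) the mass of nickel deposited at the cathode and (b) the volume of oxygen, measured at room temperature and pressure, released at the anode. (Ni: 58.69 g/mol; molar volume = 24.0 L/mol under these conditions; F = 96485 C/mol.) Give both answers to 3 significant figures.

Q = 0.614 × 17136 = 10520 C; n(e⁻) = 10520 / 96485 = 0.1090 mol
Cathode: Ni²⁺ + 2e⁻ → Ni → n(Ni) = 0.1090/2 = 0.05450 mol → 3.20 g
Anode: 2H₂O → O₂ + 4H⁺ + 4e⁻ → n(O₂) = 0.1090/4 = 0.02725 mol → 0.654 L

3.20 g Ni; 0.654 L O₂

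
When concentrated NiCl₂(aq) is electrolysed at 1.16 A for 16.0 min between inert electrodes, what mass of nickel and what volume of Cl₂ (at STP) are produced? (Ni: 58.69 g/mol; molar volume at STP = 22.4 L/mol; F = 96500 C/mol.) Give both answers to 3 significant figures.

Q = 1.16 × 960 = 1114 C; n(e⁻) = 1114 / 96500 = 0.01154 mol
Cathode: Ni²⁺ + 2e⁻ → Ni → n(Ni) = 0.01154/2 = 0.005770 mol → 0.339 g
Anode: 2Cl⁻ → Cl₂ + 2e⁻ → n(Cl₂) = 0.01154/2 = 0.005770 mol → 0.129 L

0.339 g Ni; 0.129 L Cl₂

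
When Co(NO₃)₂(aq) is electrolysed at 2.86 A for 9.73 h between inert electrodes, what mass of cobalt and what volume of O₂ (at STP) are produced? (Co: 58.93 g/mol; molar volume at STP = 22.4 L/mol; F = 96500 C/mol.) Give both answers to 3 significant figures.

30.6 g Co; 5.81 L O₂

Q = 2.86 × 35028 = 1.002×10^5 C; n(e⁻) = 1.002×10^5 / 96500 = 1.038 mol
Cathode: Co²⁺ + 2e⁻ → Co → n(Co) = 1.038/2 = 0.5190 mol → 30.6 g
Anode: 2H₂O → O₂ + 4H⁺ + 4e⁻ → n(O₂) = 1.038/4 = 0.2595 mol → 5.81 L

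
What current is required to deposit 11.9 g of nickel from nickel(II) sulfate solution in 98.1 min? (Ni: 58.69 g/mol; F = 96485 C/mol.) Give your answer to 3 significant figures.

n(Ni) = 11.9 / 58.69 = 0.2028 mol
Ni²⁺ + 2e⁻ → Ni, so n(e⁻) = 2 × 0.2028 = 0.4056 mol
Q = 0.4056 × 96485 = 39130 C
I = Q / t = 39130 / 5886 s = 6.65 A

6.65 A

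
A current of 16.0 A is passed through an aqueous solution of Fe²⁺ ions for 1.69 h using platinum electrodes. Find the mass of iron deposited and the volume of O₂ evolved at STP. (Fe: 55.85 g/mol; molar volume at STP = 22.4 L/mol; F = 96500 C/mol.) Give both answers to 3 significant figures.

28.2 g Fe; 5.65 L O₂

Q = 16.0 × 6084 = 97340 C; n(e⁻) = 97340 / 96500 = 1.009 mol
Cathode: Fe²⁺ + 2e⁻ → Fe → n(Fe) = 1.009/2 = 0.5045 mol → 28.2 g
Anode: 2H₂O → O₂ + 4H⁺ + 4e⁻ → n(O₂) = 1.009/4 = 0.2523 mol → 5.65 L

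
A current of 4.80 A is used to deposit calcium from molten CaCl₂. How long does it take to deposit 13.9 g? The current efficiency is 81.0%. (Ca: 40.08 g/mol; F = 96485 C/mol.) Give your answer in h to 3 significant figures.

n(Ca) = 13.9 / 40.08 = 0.3468 mol
Ca²⁺ + 2e⁻ → Ca, so n(e⁻) = 2 × 0.3468 = 0.6936 mol
Q = 0.6936 × 96485 / 0.810 = 82620 C
t = Q / I = 82620 / 4.80 = 17210 s = 4.78 h

4.78 h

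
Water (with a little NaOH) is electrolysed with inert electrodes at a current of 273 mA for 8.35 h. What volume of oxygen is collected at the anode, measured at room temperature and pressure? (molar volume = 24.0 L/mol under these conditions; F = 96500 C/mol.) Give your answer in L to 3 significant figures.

Charge passed = 0.273 × 30060 = 8206 C
n(e⁻) = 8206 / 96500 = 0.08504 mol
2H₂O → O₂ + 4H⁺ + 4e⁻, so n(O₂) = 0.08504 / 4 = 0.02126 mol
V = 0.02126 × 24.0 = 0.5102 L

0.510 L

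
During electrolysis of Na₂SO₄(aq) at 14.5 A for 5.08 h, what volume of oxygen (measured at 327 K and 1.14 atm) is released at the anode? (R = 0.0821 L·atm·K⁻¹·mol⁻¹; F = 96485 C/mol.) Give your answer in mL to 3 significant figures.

16200 mL

Q = 14.5 A × 18288 s = 2.652×10^5 C
n(e⁻) = 2.652×10^5 / 96485 = 2.749 mol
2H₂O → O₂ + 4H⁺ + 4e⁻, so n(O₂) = 2.749 / 4 = 0.6873 mol
V = nRT/P = 0.6873 × 0.0821 × 327 / 1.14 = 16.19 L
= 16200 mL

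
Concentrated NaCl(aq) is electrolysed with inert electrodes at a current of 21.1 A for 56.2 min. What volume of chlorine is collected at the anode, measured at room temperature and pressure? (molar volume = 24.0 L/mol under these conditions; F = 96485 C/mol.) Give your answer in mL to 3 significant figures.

Charge passed = 21.1 × 3372 = 71150 C
Moles of electrons = 71150 / 96485 = 0.7374 mol
2Cl⁻ → Cl₂ + 2e⁻, so n(Cl₂) = 0.7374 / 2 = 0.3687 mol
V = 0.3687 × 24.0 = 8.849 L
= 8850 mL

8850 mL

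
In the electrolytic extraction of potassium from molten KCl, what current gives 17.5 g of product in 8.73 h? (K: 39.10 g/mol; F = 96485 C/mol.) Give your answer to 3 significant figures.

n(K) = 17.5 / 39.10 = 0.4476 mol
K⁺ + e⁻ → K, so n(e⁻) = 0.4476 mol
Q = 0.4476 × 96485 = 43190 C
I = Q / t = 43190 / 31428 s = 1.37 A

1.37 A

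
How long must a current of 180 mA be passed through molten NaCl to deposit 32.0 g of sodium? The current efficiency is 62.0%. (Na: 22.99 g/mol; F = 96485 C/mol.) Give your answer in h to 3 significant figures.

334 h

n(Na) = 32.0 / 22.99 = 1.392 mol
Na⁺ + e⁻ → Na, so n(e⁻) = 1.392 mol
Q = 1.392 × 96485 / 0.620 = 2.166×10^5 C
t = Q / I = 2.166×10^5 / 0.180 = 1.203×10^6 s = 334 h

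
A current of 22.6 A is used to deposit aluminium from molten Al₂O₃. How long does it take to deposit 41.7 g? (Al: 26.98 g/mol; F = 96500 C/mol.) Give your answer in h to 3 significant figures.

5.50 h

n(Al) = 41.7 / 26.98 = 1.546 mol
Al³⁺ + 3e⁻ → Al, so n(e⁻) = 3 × 1.546 = 4.638 mol
Q = 4.638 × 96500 = 4.476×10^5 C
t = Q / I = 4.476×10^5 / 22.6 = 19810 s = 5.50 h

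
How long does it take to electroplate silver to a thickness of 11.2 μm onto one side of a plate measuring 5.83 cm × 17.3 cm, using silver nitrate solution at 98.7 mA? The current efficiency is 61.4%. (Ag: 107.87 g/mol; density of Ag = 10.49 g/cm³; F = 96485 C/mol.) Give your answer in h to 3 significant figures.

Plated area = 5.83 × 17.3 = 100.9 cm²
Volume = 100.9 × 11.2×10⁻⁴ cm = 0.1130 cm³
m(Ag) = 0.1130 × 10.49 = 1.185 g
n(Ag) = 1.185 / 107.87 = 0.01099 mol; n(e⁻) = 0.01099 mol
Q = 0.01099 × 96485 / 0.614 = 1727 C
t = 1727 / 0.0987 = 17500 s = 4.86 h

4.86 h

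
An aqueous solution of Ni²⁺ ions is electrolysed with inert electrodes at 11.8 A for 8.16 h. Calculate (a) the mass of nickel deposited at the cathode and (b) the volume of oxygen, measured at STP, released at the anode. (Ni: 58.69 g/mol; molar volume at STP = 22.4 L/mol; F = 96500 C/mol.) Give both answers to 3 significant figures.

105 g Ni; 20.1 L O₂

Q = 11.8 × 29376 = 3.466×10^5 C; n(e⁻) = 3.466×10^5 / 96500 = 3.592 mol
Cathode: Ni²⁺ + 2e⁻ → Ni → n(Ni) = 3.592/2 = 1.796 mol → 105 g
Anode: 2H₂O → O₂ + 4H⁺ + 4e⁻ → n(O₂) = 3.592/4 = 0.8980 mol → 20.1 L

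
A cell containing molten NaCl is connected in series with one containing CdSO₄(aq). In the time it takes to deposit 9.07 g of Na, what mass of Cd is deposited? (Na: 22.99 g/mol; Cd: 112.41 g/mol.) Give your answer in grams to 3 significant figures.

22.2 g

n(Na) = 9.07 / 22.99 = 0.3945 mol
Na⁺ + e⁻ → Na, so n(e⁻) = 0.3945 mol
In series, the same 0.3945 mol of electrons flows through the second cell.
Cd²⁺ + 2e⁻ → Cd, so n(Cd) = 0.3945 / 2 = 0.1973 mol
m(Cd) = 0.1973 × 112.41 = 22.2 g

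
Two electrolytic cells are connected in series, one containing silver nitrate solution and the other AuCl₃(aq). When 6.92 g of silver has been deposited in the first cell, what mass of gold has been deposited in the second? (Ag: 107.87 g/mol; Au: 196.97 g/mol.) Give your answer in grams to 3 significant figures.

4.21 g

n(Ag) = 6.92 / 107.87 = 0.06415 mol
Ag⁺ + e⁻ → Ag, so n(e⁻) = 0.06415 mol
Since the cells are in series, n(e⁻) in the Au cell is also 0.06415 mol.
Au³⁺ + 3e⁻ → Au, so n(Au) = 0.06415 / 3 = 0.02138 mol
m(Au) = 0.02138 × 196.97 = 4.21 g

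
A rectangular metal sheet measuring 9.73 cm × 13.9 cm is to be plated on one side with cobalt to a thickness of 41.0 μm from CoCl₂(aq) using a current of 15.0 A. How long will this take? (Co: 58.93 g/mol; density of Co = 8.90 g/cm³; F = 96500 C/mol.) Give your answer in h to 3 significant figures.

0.299 h

Plated area = 9.73 × 13.9 = 135.2 cm²
Volume = 135.2 × 41.0×10⁻⁴ cm = 0.5543 cm³
m(Co) = 0.5543 × 8.90 = 4.933 g
n(Co) = 4.933 / 58.93 = 0.08371 mol; n(e⁻) = 2 × 0.08371 = 0.1674 mol
Q = 0.1674 × 96500 = 16150 C
t = 16150 / 15.0 = 1077 s = 0.299 h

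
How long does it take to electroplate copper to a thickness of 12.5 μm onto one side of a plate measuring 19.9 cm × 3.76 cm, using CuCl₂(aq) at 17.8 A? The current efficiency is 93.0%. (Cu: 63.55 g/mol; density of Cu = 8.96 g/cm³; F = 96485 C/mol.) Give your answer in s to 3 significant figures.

154 s

Plated area = 19.9 × 3.76 = 74.82 cm²
Volume = 74.82 × 12.5×10⁻⁴ cm = 0.09353 cm³
m(Cu) = 0.09353 × 8.96 = 0.8380 g
n(Cu) = 0.8380 / 63.55 = 0.01319 mol; n(e⁻) = 2 × 0.01319 = 0.02638 mol
Q = 0.02638 × 96485 / 0.930 = 2737 C
t = 2737 / 17.8 = 153.8 s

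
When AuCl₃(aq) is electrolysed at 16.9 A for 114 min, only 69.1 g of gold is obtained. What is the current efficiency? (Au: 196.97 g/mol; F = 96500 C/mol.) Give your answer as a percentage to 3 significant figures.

Q = 16.9 × 6840 = 1.156×10^5 C
n(e⁻) = 1.156×10^5 / 96500 = 1.198 mol
Au³⁺ + 3e⁻ → Au, so theoretical n(Au) = 0.3993 mol → 78.65 g
Efficiency = 69.1 / 78.65 = 0.8786 = 87.9%

87.9%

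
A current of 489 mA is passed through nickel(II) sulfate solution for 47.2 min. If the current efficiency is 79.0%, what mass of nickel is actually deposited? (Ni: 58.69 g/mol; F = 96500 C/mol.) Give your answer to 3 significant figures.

0.333 g

Q = 0.489 × 2832 = 1385 C
n(e⁻) = 1385 / 96500 = 0.01435 mol
Ni²⁺ + 2e⁻ → Ni, so theoretical m(Ni) = 0.007175 × 58.69 = 0.4211 g
Actual mass = 79.0% × 0.4211 = 0.333 g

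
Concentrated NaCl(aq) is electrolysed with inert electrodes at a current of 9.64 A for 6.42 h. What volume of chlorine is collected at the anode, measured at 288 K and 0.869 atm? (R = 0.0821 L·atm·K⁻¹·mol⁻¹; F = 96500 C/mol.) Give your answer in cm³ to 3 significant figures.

Charge passed = 9.64 × 23112 = 2.228×10^5 C
n(e⁻) = 2.228×10^5 / 96500 = 2.309 mol
2Cl⁻ → Cl₂ + 2e⁻, so n(Cl₂) = 2.309 / 2 = 1.155 mol
V = nRT/P = 1.155 × 0.0821 × 288 / 0.869 = 31.43 L
= 31400 cm³

31400 cm³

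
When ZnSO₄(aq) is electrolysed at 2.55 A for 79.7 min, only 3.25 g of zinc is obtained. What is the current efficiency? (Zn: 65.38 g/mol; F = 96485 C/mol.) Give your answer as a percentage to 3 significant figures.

78.7%

Q = 2.55 × 4782 = 12190 C
n(e⁻) = 12190 / 96485 = 0.1263 mol
Zn²⁺ + 2e⁻ → Zn, so theoretical n(Zn) = 0.06315 mol → 4.129 g
Efficiency = 3.25 / 4.129 = 0.7871 = 78.7%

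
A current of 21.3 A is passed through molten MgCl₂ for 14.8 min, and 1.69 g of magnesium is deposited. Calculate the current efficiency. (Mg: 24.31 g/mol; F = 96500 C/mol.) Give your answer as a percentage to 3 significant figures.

70.9%

Q = 21.3 × 888 = 18910 C
n(e⁻) = 18910 / 96500 = 0.1960 mol
Mg²⁺ + 2e⁻ → Mg, so theoretical n(Mg) = 0.09800 mol → 2.382 g
Efficiency = 1.69 / 2.382 = 0.7095 = 70.9%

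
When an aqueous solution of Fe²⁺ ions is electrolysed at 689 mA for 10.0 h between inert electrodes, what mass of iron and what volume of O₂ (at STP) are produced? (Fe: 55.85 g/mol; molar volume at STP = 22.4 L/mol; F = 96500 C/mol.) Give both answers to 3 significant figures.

Q = 0.689 × 36000 = 24800 C; n(e⁻) = 24800 / 96500 = 0.2570 mol
Cathode: Fe²⁺ + 2e⁻ → Fe → n(Fe) = 0.2570/2 = 0.1285 mol → 7.18 g
Anode: 2H₂O → O₂ + 4H⁺ + 4e⁻ → n(O₂) = 0.2570/4 = 0.06425 mol → 1.44 L

7.18 g Fe; 1.44 L O₂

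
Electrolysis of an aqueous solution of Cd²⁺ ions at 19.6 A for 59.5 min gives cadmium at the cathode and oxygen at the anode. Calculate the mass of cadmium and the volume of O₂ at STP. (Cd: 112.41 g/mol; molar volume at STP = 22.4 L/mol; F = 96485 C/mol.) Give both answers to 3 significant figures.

Q = 19.6 × 3570 = 69970 C; n(e⁻) = 69970 / 96485 = 0.7252 mol
Cathode: Cd²⁺ + 2e⁻ → Cd → n(Cd) = 0.7252/2 = 0.3626 mol → 40.8 g
Anode: 2H₂O → O₂ + 4H⁺ + 4e⁻ → n(O₂) = 0.7252/4 = 0.1813 mol → 4.06 L

40.8 g Cd; 4.06 L O₂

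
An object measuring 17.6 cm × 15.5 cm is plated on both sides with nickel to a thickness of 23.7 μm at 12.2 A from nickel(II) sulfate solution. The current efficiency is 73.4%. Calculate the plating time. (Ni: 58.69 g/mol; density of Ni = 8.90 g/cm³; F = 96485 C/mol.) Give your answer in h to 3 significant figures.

Plated area = 2 × 17.6 × 15.5 = 545.6 cm²
Volume = 545.6 × 23.7×10⁻⁴ cm = 1.293 cm³
m(Ni) = 1.293 × 8.90 = 11.51 g
n(Ni) = 11.51 / 58.69 = 0.1961 mol; n(e⁻) = 2 × 0.1961 = 0.3922 mol
Q = 0.3922 × 96485 / 0.734 = 51560 C
t = 51560 / 12.2 = 4226 s = 1.17 h

1.17 h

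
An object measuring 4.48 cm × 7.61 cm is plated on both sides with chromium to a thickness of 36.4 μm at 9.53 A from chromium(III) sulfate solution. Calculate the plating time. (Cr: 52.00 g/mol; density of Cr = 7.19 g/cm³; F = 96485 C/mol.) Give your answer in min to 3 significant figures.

17.4 min

Plated area = 2 × 4.48 × 7.61 = 68.19 cm²
Volume = 68.19 × 36.4×10⁻⁴ cm = 0.2482 cm³
m(Cr) = 0.2482 × 7.19 = 1.785 g
n(Cr) = 1.785 / 52.00 = 0.03433 mol; n(e⁻) = 3 × 0.03433 = 0.1030 mol
Q = 0.1030 × 96485 = 9938 C
t = 9938 / 9.53 = 1043 s = 17.4 min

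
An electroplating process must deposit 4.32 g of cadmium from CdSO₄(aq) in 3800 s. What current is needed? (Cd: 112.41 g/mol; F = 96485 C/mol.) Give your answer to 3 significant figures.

n(Cd) = 4.32 / 112.41 = 0.03843 mol
Cd²⁺ + 2e⁻ → Cd, so n(e⁻) = 2 × 0.03843 = 0.07686 mol
Q = 0.07686 × 96485 = 7416 C
I = Q / t = 7416 / 3800 s = 1.95 A

1.95 A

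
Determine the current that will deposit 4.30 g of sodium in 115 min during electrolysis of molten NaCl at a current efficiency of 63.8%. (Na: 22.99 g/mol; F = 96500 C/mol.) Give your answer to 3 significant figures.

n(Na) = 4.30 / 22.99 = 0.1870 mol
Na⁺ + e⁻ → Na, so n(e⁻) = 0.1870 mol
Q = 0.1870 × 96500 / 0.638 = 28280 C
I = Q / t = 28280 / 6900 s = 4.10 A

4.10 A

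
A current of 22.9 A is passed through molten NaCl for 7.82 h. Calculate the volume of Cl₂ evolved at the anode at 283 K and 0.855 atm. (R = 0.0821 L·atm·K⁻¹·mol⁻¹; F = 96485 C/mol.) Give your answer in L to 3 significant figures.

Charge passed = 22.9 × 28152 = 6.447×10^5 C
n(e⁻) = 6.447×10^5 / 96485 = 6.682 mol
2Cl⁻ → Cl₂ + 2e⁻, so n(Cl₂) = 6.682 / 2 = 3.341 mol
V = nRT/P = 3.341 × 0.0821 × 283 / 0.855 = 90.79 L

90.8 L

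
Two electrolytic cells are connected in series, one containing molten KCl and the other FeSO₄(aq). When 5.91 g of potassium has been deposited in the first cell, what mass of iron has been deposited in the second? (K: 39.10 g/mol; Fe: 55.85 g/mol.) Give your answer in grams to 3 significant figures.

n(K) = 5.91 / 39.10 = 0.1512 mol
K⁺ + e⁻ → K, so n(e⁻) = 0.1512 mol
Same current for the same time ⇒ same n(e⁻) = 0.1512 mol in both cells.
Fe²⁺ + 2e⁻ → Fe, so n(Fe) = 0.1512 / 2 = 0.07560 mol
m(Fe) = 0.07560 × 55.85 = 4.22 g

4.22 g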